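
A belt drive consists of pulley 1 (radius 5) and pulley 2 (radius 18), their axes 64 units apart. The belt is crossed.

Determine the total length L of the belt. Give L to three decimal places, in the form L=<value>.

crossed belt: β = asin((r1+r2)/C) = asin(23/64) = 21.0618°
wrap1 = wrap2 = π + 2β = 222.1236°
tangent length = C·cosβ = 59.7244
L = (r1+r2)·wrap + 2·C·cosβ = 23·3.8768 + 2·59.7244 = 208.6149

L=208.615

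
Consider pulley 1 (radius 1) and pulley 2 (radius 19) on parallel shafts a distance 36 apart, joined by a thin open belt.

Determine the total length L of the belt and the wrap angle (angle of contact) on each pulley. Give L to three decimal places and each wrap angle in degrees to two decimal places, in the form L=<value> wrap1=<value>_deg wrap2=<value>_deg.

open belt: β = asin((r2−r1)/C) = asin(18/36) = 30.0000°
wrap1 = π − 2β = 120.0000°
wrap2 = π + 2β = 240.0000°
tangent length = C·cosβ = 31.1769
L = r1·wrap1 + r2·wrap2 + 2·C·cosβ = 1·2.0944 + 19·4.1888 + 2·31.1769 = 144.0352

L=144.035 wrap1=120.00_deg wrap2=240.00_deg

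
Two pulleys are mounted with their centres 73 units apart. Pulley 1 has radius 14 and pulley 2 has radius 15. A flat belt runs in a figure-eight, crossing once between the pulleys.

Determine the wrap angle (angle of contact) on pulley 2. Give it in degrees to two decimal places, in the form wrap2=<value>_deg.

wrap2=226.81_deg

crossed belt: β = asin((r1+r2)/C) = asin(29/73) = 23.4070°
wrap1 = wrap2 = π + 2β = 226.8140°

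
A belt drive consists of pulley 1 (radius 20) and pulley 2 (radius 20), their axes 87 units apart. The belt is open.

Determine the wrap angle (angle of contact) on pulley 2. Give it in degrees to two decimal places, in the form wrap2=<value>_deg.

wrap2=180.00_deg

open belt: β = asin((r2−r1)/C) = asin(0/87) = 0.0000°
wrap1 = π − 2β = 180.0000°
wrap2 = π + 2β = 180.0000°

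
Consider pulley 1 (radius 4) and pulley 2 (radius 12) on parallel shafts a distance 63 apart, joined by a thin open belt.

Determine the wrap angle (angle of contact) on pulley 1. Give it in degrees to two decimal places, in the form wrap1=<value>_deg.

wrap1=165.41_deg

open belt: β = asin((r2−r1)/C) = asin(8/63) = 7.2954°
wrap1 = π − 2β = 165.4093°
wrap2 = π + 2β = 194.5907°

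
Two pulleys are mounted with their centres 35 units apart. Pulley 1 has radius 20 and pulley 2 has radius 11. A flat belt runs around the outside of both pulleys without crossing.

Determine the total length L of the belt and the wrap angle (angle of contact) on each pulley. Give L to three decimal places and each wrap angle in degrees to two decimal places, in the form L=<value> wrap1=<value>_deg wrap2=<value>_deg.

open belt: β = asin((r2−r1)/C) = asin(-9/35) = -14.9006°
wrap1 = π − 2β = 209.8012°
wrap2 = π + 2β = 150.1988°
tangent length = C·cosβ = 33.8231
L = r1·wrap1 + r2·wrap2 + 2·C·cosβ = 20·3.6617 + 11·2.6215 + 2·33.8231 = 169.7167

L=169.717 wrap1=209.80_deg wrap2=150.20_deg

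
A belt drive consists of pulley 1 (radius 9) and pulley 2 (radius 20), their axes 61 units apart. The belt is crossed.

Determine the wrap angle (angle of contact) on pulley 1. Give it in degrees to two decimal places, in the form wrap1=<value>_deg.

crossed belt: β = asin((r1+r2)/C) = asin(29/61) = 28.3860°
wrap1 = wrap2 = π + 2β = 236.7721°

wrap1=236.77_deg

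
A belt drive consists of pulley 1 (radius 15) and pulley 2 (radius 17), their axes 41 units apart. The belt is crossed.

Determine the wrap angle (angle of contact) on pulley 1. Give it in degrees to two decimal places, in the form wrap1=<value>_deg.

wrap1=282.61_deg

crossed belt: β = asin((r1+r2)/C) = asin(32/41) = 51.3053°
wrap1 = wrap2 = π + 2β = 282.6105°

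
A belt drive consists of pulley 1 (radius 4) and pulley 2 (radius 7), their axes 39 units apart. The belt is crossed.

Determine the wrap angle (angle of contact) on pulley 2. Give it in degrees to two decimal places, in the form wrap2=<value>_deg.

wrap2=212.77_deg

crossed belt: β = asin((r1+r2)/C) = asin(11/39) = 16.3827°
wrap1 = wrap2 = π + 2β = 212.7653°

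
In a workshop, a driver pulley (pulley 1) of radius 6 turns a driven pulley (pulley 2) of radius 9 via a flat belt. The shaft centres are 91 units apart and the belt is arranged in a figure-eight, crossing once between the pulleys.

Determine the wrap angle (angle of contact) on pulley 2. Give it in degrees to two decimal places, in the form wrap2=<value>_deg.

crossed belt: β = asin((r1+r2)/C) = asin(15/91) = 9.4877°
wrap1 = wrap2 = π + 2β = 198.9753°

wrap2=198.98_deg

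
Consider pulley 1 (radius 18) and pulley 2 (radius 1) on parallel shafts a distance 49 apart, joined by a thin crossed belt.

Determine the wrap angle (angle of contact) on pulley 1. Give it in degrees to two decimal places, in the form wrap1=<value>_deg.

crossed belt: β = asin((r1+r2)/C) = asin(19/49) = 22.8149°
wrap1 = wrap2 = π + 2β = 225.6298°

wrap1=225.63_deg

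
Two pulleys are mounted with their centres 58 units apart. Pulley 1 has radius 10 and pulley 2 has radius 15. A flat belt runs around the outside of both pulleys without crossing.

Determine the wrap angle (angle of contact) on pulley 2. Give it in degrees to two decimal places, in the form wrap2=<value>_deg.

open belt: β = asin((r2−r1)/C) = asin(5/58) = 4.9454°
wrap1 = π − 2β = 170.1091°
wrap2 = π + 2β = 189.8909°

wrap2=189.89_deg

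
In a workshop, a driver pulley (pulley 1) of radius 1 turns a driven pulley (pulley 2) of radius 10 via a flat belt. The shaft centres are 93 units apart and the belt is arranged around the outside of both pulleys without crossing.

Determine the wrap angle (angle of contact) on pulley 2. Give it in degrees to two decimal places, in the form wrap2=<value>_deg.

open belt: β = asin((r2−r1)/C) = asin(9/93) = 5.5534°
wrap1 = π − 2β = 168.8931°
wrap2 = π + 2β = 191.1069°

wrap2=191.11_deg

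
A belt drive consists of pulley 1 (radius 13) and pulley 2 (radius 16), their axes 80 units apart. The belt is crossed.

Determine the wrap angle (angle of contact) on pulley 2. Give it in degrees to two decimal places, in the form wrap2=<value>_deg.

crossed belt: β = asin((r1+r2)/C) = asin(29/80) = 21.2538°
wrap1 = wrap2 = π + 2β = 222.5076°

wrap2=222.51_deg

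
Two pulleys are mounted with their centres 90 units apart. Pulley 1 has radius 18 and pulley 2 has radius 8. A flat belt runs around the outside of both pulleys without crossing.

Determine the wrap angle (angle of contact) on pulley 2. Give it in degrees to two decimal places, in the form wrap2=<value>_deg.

open belt: β = asin((r2−r1)/C) = asin(-10/90) = -6.3794°
wrap1 = π − 2β = 192.7587°
wrap2 = π + 2β = 167.2413°

wrap2=167.24_deg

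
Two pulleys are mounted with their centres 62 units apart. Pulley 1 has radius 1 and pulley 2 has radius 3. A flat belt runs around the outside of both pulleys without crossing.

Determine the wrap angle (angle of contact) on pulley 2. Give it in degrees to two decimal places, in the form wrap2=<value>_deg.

open belt: β = asin((r2−r1)/C) = asin(2/62) = 1.8486°
wrap1 = π − 2β = 176.3029°
wrap2 = π + 2β = 183.6971°

wrap2=183.70_deg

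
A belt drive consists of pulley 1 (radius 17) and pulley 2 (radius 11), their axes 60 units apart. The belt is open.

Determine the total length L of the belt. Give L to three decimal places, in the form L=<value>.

open belt: β = asin((r2−r1)/C) = asin(-6/60) = -5.7392°
wrap1 = π − 2β = 191.4783°
wrap2 = π + 2β = 168.5217°
tangent length = C·cosβ = 59.6992
L = r1·wrap1 + r2·wrap2 + 2·C·cosβ = 17·3.3419 + 11·2.9413 + 2·59.6992 = 208.5651

L=208.565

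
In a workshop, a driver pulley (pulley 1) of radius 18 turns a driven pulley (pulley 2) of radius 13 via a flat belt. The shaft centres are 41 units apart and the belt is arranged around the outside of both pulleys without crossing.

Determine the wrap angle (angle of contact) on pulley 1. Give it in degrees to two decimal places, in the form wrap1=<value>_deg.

open belt: β = asin((r2−r1)/C) = asin(-5/41) = -7.0047°
wrap1 = π − 2β = 194.0095°
wrap2 = π + 2β = 165.9905°

wrap1=194.01_deg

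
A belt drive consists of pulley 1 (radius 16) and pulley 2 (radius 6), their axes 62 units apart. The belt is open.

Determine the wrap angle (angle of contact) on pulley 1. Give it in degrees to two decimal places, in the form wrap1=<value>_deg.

open belt: β = asin((r2−r1)/C) = asin(-10/62) = -9.2818°
wrap1 = π − 2β = 198.5636°
wrap2 = π + 2β = 161.4364°

wrap1=198.56_deg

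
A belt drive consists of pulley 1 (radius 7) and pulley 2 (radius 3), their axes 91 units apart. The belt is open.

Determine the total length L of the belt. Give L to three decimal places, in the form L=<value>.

L=213.592

open belt: β = asin((r2−r1)/C) = asin(-4/91) = -2.5193°
wrap1 = π − 2β = 185.0386°
wrap2 = π + 2β = 174.9614°
tangent length = C·cosβ = 90.9120
L = r1·wrap1 + r2·wrap2 + 2·C·cosβ = 7·3.2295 + 3·3.0537 + 2·90.9120 = 213.5918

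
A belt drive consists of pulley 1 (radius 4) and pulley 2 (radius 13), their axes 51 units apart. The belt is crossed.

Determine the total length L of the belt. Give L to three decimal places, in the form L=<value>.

crossed belt: β = asin((r1+r2)/C) = asin(17/51) = 19.4712°
wrap1 = wrap2 = π + 2β = 218.9424°
tangent length = C·cosβ = 48.0833
L = (r1+r2)·wrap + 2·C·cosβ = 17·3.8213 + 2·48.0833 = 161.1281

L=161.128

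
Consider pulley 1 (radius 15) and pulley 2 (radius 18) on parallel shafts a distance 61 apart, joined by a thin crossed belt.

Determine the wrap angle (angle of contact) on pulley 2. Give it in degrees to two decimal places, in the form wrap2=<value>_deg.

crossed belt: β = asin((r1+r2)/C) = asin(33/61) = 32.7506°
wrap1 = wrap2 = π + 2β = 245.5012°

wrap2=245.50_deg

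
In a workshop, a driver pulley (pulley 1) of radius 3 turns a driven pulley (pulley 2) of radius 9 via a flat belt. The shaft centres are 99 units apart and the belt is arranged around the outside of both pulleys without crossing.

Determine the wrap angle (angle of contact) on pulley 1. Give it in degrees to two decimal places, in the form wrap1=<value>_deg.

open belt: β = asin((r2−r1)/C) = asin(6/99) = 3.4746°
wrap1 = π − 2β = 173.0508°
wrap2 = π + 2β = 186.9492°

wrap1=173.05_deg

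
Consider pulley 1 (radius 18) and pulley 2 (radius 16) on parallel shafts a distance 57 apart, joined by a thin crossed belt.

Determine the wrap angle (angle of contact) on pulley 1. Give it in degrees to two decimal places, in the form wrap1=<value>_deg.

crossed belt: β = asin((r1+r2)/C) = asin(34/57) = 36.6190°
wrap1 = wrap2 = π + 2β = 253.2380°

wrap1=253.24_deg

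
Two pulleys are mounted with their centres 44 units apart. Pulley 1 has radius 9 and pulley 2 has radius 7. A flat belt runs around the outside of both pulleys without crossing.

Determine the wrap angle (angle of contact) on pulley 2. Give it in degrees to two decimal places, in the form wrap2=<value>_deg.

open belt: β = asin((r2−r1)/C) = asin(-2/44) = -2.6053°
wrap1 = π − 2β = 185.2105°
wrap2 = π + 2β = 174.7895°

wrap2=174.79_deg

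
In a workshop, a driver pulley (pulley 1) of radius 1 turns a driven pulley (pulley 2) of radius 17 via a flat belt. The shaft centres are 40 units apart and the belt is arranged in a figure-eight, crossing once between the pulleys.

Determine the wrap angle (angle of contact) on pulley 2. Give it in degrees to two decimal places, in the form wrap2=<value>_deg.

wrap2=233.49_deg

crossed belt: β = asin((r1+r2)/C) = asin(18/40) = 26.7437°
wrap1 = wrap2 = π + 2β = 233.4874°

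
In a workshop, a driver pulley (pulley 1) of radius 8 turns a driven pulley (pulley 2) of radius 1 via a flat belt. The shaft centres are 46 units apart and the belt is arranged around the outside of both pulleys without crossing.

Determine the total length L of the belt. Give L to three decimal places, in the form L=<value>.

open belt: β = asin((r2−r1)/C) = asin(-7/46) = -8.7529°
wrap1 = π − 2β = 197.5059°
wrap2 = π + 2β = 162.4941°
tangent length = C·cosβ = 45.4643
L = r1·wrap1 + r2·wrap2 + 2·C·cosβ = 8·3.4471 + 1·2.8361 + 2·45.4643 = 121.3416

L=121.342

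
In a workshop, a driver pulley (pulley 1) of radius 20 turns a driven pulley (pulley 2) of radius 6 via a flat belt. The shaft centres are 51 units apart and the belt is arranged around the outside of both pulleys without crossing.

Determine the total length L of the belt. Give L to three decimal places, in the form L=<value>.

L=187.549

open belt: β = asin((r2−r1)/C) = asin(-14/51) = -15.9328°
wrap1 = π − 2β = 211.8656°
wrap2 = π + 2β = 148.1344°
tangent length = C·cosβ = 49.0408
L = r1·wrap1 + r2·wrap2 + 2·C·cosβ = 20·3.6978 + 6·2.5854 + 2·49.0408 = 187.5492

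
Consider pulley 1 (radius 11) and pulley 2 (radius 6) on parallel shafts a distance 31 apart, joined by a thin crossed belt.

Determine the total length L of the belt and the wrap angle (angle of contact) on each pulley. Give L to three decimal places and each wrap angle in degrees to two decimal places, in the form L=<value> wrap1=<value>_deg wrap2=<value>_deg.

crossed belt: β = asin((r1+r2)/C) = asin(17/31) = 33.2564°
wrap1 = wrap2 = π + 2β = 246.5129°
tangent length = C·cosβ = 25.9230
L = (r1+r2)·wrap + 2·C·cosβ = 17·4.3025 + 2·25.9230 = 124.9878

L=124.988 wrap1=246.51_deg wrap2=246.51_deg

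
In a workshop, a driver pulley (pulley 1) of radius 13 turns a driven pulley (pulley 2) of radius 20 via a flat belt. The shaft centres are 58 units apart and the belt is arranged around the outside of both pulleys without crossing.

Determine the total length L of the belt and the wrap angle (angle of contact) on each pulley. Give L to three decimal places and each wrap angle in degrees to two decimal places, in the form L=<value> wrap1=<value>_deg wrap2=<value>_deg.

L=220.518 wrap1=166.14_deg wrap2=193.86_deg

open belt: β = asin((r2−r1)/C) = asin(7/58) = 6.9319°
wrap1 = π − 2β = 166.1362°
wrap2 = π + 2β = 193.8638°
tangent length = C·cosβ = 57.5760
L = r1·wrap1 + r2·wrap2 + 2·C·cosβ = 13·2.8996 + 20·3.3836 + 2·57.5760 = 220.5184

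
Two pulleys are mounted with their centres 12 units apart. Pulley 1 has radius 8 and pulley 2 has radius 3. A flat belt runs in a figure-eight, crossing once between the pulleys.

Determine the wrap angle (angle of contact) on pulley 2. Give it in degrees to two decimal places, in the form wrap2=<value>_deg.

crossed belt: β = asin((r1+r2)/C) = asin(11/12) = 66.4435°
wrap1 = wrap2 = π + 2β = 312.8871°

wrap2=312.89_deg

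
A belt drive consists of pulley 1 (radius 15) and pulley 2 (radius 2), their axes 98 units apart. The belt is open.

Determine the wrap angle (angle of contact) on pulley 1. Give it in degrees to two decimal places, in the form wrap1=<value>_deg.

wrap1=195.25_deg

open belt: β = asin((r2−r1)/C) = asin(-13/98) = -7.6229°
wrap1 = π − 2β = 195.2459°
wrap2 = π + 2β = 164.7541°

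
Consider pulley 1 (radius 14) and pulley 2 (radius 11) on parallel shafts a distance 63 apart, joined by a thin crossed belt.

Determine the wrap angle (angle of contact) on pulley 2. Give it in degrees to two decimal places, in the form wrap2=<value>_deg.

wrap2=226.76_deg

crossed belt: β = asin((r1+r2)/C) = asin(25/63) = 23.3799°
wrap1 = wrap2 = π + 2β = 226.7597°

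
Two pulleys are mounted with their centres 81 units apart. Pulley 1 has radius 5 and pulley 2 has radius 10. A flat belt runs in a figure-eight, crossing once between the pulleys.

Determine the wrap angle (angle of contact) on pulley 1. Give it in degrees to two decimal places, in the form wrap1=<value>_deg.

wrap1=201.34_deg

crossed belt: β = asin((r1+r2)/C) = asin(15/81) = 10.6719°
wrap1 = wrap2 = π + 2β = 201.3439°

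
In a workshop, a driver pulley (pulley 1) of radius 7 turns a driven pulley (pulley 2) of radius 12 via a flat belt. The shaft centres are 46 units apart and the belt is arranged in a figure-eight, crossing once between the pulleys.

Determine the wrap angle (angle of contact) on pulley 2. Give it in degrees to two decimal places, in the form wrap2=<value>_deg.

wrap2=228.79_deg

crossed belt: β = asin((r1+r2)/C) = asin(19/46) = 24.3962°
wrap1 = wrap2 = π + 2β = 228.7923°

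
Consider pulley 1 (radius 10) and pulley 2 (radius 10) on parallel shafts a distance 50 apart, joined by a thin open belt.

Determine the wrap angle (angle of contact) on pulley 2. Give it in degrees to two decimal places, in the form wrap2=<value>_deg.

open belt: β = asin((r2−r1)/C) = asin(0/50) = 0.0000°
wrap1 = π − 2β = 180.0000°
wrap2 = π + 2β = 180.0000°

wrap2=180.00_deg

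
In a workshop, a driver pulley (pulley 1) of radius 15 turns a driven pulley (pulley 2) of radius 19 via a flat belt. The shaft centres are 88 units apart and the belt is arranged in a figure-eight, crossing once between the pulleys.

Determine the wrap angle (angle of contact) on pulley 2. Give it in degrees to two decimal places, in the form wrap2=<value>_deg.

crossed belt: β = asin((r1+r2)/C) = asin(34/88) = 22.7284°
wrap1 = wrap2 = π + 2β = 225.4568°

wrap2=225.46_deg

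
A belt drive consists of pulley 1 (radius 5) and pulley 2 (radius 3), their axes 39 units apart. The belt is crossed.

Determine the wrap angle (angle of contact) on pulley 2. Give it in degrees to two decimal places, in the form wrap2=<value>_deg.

crossed belt: β = asin((r1+r2)/C) = asin(8/39) = 11.8370°
wrap1 = wrap2 = π + 2β = 203.6740°

wrap2=203.67_deg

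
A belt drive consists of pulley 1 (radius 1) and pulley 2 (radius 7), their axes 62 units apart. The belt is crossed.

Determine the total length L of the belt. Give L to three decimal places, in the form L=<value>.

L=150.166

crossed belt: β = asin((r1+r2)/C) = asin(8/62) = 7.4137°
wrap1 = wrap2 = π + 2β = 194.8273°
tangent length = C·cosβ = 61.4817
L = (r1+r2)·wrap + 2·C·cosβ = 8·3.4004 + 2·61.4817 = 150.1664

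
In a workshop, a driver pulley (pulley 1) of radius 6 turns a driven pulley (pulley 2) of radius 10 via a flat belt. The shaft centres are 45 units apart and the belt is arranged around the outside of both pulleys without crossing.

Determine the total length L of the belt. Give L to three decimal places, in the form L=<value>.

open belt: β = asin((r2−r1)/C) = asin(4/45) = 5.0997°
wrap1 = π − 2β = 169.8006°
wrap2 = π + 2β = 190.1994°
tangent length = C·cosβ = 44.8219
L = r1·wrap1 + r2·wrap2 + 2·C·cosβ = 6·2.9636 + 10·3.3196 + 2·44.8219 = 140.6213

L=140.621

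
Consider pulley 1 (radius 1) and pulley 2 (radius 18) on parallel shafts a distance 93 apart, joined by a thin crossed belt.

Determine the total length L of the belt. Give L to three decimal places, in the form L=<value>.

L=249.586

crossed belt: β = asin((r1+r2)/C) = asin(19/93) = 11.7886°
wrap1 = wrap2 = π + 2β = 203.5772°
tangent length = C·cosβ = 91.0385
L = (r1+r2)·wrap + 2·C·cosβ = 19·3.5531 + 2·91.0385 = 249.5857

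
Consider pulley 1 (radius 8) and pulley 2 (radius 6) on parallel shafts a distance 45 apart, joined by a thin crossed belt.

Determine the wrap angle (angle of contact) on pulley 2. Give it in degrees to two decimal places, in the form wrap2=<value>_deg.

wrap2=216.25_deg

crossed belt: β = asin((r1+r2)/C) = asin(14/45) = 18.1262°
wrap1 = wrap2 = π + 2β = 216.2524°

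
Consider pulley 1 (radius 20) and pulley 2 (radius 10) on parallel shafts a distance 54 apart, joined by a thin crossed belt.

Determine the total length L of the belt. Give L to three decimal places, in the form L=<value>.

L=219.389

crossed belt: β = asin((r1+r2)/C) = asin(30/54) = 33.7490°
wrap1 = wrap2 = π + 2β = 247.4980°
tangent length = C·cosβ = 44.8999
L = (r1+r2)·wrap + 2·C·cosβ = 30·4.3197 + 2·44.8999 = 219.3894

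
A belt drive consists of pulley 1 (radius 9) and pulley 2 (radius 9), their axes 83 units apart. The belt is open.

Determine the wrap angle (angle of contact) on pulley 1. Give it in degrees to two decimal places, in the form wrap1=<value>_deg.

open belt: β = asin((r2−r1)/C) = asin(0/83) = 0.0000°
wrap1 = π − 2β = 180.0000°
wrap2 = π + 2β = 180.0000°

wrap1=180.00_deg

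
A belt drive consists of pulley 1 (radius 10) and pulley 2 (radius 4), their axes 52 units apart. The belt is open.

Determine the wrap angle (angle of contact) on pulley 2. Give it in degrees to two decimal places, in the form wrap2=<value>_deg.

open belt: β = asin((r2−r1)/C) = asin(-6/52) = -6.6258°
wrap1 = π − 2β = 193.2516°
wrap2 = π + 2β = 166.7484°

wrap2=166.75_deg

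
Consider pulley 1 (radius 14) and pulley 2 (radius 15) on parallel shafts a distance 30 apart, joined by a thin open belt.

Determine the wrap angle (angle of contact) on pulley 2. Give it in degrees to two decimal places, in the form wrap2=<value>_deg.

open belt: β = asin((r2−r1)/C) = asin(1/30) = 1.9102°
wrap1 = π − 2β = 176.1796°
wrap2 = π + 2β = 183.8204°

wrap2=183.82_deg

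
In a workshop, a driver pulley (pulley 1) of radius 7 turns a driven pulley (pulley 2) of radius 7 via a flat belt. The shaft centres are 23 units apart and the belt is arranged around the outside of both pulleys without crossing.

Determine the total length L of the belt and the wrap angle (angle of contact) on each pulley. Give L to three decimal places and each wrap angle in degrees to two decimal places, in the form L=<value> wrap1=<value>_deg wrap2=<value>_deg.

L=89.982 wrap1=180.00_deg wrap2=180.00_deg

open belt: β = asin((r2−r1)/C) = asin(0/23) = 0.0000°
wrap1 = π − 2β = 180.0000°
wrap2 = π + 2β = 180.0000°
tangent length = C·cosβ = 23.0000
L = r1·wrap1 + r2·wrap2 + 2·C·cosβ = 7·3.1416 + 7·3.1416 + 2·23.0000 = 89.9823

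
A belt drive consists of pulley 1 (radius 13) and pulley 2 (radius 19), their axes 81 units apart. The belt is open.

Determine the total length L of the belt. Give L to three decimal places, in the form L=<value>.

L=262.976

open belt: β = asin((r2−r1)/C) = asin(6/81) = 4.2480°
wrap1 = π − 2β = 171.5040°
wrap2 = π + 2β = 188.4960°
tangent length = C·cosβ = 80.7775
L = r1·wrap1 + r2·wrap2 + 2·C·cosβ = 13·2.9933 + 19·3.2899 + 2·80.7775 = 262.9756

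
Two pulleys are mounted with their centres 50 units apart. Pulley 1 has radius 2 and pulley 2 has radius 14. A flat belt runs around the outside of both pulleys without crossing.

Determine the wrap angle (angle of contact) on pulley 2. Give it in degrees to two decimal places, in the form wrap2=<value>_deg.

wrap2=207.77_deg

open belt: β = asin((r2−r1)/C) = asin(12/50) = 13.8865°
wrap1 = π − 2β = 152.2269°
wrap2 = π + 2β = 207.7731°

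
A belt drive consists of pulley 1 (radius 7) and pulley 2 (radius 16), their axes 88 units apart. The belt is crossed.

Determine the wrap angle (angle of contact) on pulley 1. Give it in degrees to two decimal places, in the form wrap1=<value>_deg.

crossed belt: β = asin((r1+r2)/C) = asin(23/88) = 15.1510°
wrap1 = wrap2 = π + 2β = 210.3020°

wrap1=210.30_deg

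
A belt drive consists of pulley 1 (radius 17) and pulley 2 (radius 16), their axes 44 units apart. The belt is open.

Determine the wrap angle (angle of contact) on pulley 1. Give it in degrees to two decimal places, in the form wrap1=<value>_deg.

open belt: β = asin((r2−r1)/C) = asin(-1/44) = -1.3023°
wrap1 = π − 2β = 182.6046°
wrap2 = π + 2β = 177.3954°

wrap1=182.60_deg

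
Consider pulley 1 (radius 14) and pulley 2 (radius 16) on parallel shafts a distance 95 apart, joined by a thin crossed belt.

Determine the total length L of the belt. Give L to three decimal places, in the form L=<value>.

L=293.803

crossed belt: β = asin((r1+r2)/C) = asin(30/95) = 18.4085°
wrap1 = wrap2 = π + 2β = 216.8170°
tangent length = C·cosβ = 90.1388
L = (r1+r2)·wrap + 2·C·cosβ = 30·3.7842 + 2·90.1388 = 293.8027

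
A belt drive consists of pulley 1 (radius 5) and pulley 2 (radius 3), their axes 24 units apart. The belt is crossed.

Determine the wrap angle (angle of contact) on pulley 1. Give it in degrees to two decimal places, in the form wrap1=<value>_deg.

wrap1=218.94_deg

crossed belt: β = asin((r1+r2)/C) = asin(8/24) = 19.4712°
wrap1 = wrap2 = π + 2β = 218.9424°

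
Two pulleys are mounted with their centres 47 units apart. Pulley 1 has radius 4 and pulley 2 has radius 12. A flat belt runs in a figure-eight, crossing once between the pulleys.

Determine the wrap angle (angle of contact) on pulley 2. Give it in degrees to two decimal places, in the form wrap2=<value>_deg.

wrap2=219.81_deg

crossed belt: β = asin((r1+r2)/C) = asin(16/47) = 19.9028°
wrap1 = wrap2 = π + 2β = 219.8056°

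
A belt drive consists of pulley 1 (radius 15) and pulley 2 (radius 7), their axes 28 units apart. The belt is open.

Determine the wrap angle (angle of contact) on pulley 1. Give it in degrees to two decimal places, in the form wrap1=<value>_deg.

open belt: β = asin((r2−r1)/C) = asin(-8/28) = -16.6015°
wrap1 = π − 2β = 213.2031°
wrap2 = π + 2β = 146.7969°

wrap1=213.20_deg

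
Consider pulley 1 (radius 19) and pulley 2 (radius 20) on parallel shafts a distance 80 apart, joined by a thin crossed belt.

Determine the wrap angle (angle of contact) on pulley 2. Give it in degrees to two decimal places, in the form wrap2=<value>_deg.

wrap2=238.35_deg

crossed belt: β = asin((r1+r2)/C) = asin(39/80) = 29.1764°
wrap1 = wrap2 = π + 2β = 238.3528°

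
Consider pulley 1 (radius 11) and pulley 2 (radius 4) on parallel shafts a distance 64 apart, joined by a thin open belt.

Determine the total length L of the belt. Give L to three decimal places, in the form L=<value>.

L=175.890

open belt: β = asin((r2−r1)/C) = asin(-7/64) = -6.2793°
wrap1 = π − 2β = 192.5586°
wrap2 = π + 2β = 167.4414°
tangent length = C·cosβ = 63.6160
L = r1·wrap1 + r2·wrap2 + 2·C·cosβ = 11·3.3608 + 4·2.9224 + 2·63.6160 = 175.8903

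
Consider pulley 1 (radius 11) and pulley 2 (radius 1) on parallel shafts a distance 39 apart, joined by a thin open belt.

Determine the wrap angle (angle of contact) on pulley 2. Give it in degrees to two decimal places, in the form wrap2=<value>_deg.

wrap2=150.29_deg

open belt: β = asin((r2−r1)/C) = asin(-10/39) = -14.8572°
wrap1 = π − 2β = 209.7143°
wrap2 = π + 2β = 150.2857°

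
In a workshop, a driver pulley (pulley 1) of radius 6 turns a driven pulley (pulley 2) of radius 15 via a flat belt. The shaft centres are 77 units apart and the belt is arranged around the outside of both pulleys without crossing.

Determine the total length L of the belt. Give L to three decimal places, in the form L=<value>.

open belt: β = asin((r2−r1)/C) = asin(9/77) = 6.7123°
wrap1 = π − 2β = 166.5755°
wrap2 = π + 2β = 193.4245°
tangent length = C·cosβ = 76.4722
L = r1·wrap1 + r2·wrap2 + 2·C·cosβ = 6·2.9073 + 15·3.3759 + 2·76.4722 = 221.0266

L=221.027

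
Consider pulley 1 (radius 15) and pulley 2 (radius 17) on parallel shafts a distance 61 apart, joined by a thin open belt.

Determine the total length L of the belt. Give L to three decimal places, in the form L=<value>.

open belt: β = asin((r2−r1)/C) = asin(2/61) = 1.8789°
wrap1 = π − 2β = 176.2422°
wrap2 = π + 2β = 183.7578°
tangent length = C·cosβ = 60.9672
L = r1·wrap1 + r2·wrap2 + 2·C·cosβ = 15·3.0760 + 17·3.2072 + 2·60.9672 = 222.5965

L=222.597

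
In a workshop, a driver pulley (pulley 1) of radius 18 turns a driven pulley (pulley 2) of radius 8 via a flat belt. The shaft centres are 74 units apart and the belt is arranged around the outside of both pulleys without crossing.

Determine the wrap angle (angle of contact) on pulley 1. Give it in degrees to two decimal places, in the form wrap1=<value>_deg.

wrap1=195.53_deg

open belt: β = asin((r2−r1)/C) = asin(-10/74) = -7.7664°
wrap1 = π − 2β = 195.5329°
wrap2 = π + 2β = 164.4671°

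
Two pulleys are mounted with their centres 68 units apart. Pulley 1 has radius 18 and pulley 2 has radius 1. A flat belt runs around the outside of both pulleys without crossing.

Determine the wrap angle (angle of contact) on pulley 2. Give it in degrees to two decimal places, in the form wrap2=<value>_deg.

open belt: β = asin((r2−r1)/C) = asin(-17/68) = -14.4775°
wrap1 = π − 2β = 208.9550°
wrap2 = π + 2β = 151.0450°

wrap2=151.04_deg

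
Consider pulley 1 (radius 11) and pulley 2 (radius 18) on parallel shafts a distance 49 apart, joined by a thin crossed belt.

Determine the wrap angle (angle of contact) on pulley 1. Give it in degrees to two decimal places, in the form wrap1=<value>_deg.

wrap1=252.57_deg

crossed belt: β = asin((r1+r2)/C) = asin(29/49) = 36.2875°
wrap1 = wrap2 = π + 2β = 252.5749°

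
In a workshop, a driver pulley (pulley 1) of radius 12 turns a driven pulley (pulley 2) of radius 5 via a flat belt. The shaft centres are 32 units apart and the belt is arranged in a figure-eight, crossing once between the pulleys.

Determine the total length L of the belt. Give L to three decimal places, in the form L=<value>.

L=126.671

crossed belt: β = asin((r1+r2)/C) = asin(17/32) = 32.0900°
wrap1 = wrap2 = π + 2β = 244.1799°
tangent length = C·cosβ = 27.1109
L = (r1+r2)·wrap + 2·C·cosβ = 17·4.2617 + 2·27.1109 = 126.6714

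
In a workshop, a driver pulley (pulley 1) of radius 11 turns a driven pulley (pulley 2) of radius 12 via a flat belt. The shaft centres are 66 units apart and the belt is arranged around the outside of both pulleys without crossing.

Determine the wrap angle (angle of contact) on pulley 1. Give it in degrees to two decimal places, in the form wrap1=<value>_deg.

open belt: β = asin((r2−r1)/C) = asin(1/66) = 0.8682°
wrap1 = π − 2β = 178.2637°
wrap2 = π + 2β = 181.7363°

wrap1=178.26_deg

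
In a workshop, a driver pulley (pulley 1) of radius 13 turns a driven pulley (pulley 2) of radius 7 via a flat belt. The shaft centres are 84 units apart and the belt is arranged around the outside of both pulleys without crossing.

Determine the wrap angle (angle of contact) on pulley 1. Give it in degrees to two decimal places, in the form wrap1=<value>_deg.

wrap1=188.19_deg

open belt: β = asin((r2−r1)/C) = asin(-6/84) = -4.0960°
wrap1 = π − 2β = 188.1921°
wrap2 = π + 2β = 171.8079°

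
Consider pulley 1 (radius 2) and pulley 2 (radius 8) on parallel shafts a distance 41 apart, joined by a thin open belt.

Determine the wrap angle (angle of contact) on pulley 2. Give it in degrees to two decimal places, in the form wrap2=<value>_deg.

open belt: β = asin((r2−r1)/C) = asin(6/41) = 8.4150°
wrap1 = π − 2β = 163.1701°
wrap2 = π + 2β = 196.8299°

wrap2=196.83_deg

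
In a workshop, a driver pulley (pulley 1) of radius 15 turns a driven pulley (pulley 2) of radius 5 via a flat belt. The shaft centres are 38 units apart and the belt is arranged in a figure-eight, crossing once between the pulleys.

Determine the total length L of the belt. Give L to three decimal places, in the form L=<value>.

L=149.624

crossed belt: β = asin((r1+r2)/C) = asin(20/38) = 31.7569°
wrap1 = wrap2 = π + 2β = 243.5137°
tangent length = C·cosβ = 32.3110
L = (r1+r2)·wrap + 2·C·cosβ = 20·4.2501 + 2·32.3110 = 149.6243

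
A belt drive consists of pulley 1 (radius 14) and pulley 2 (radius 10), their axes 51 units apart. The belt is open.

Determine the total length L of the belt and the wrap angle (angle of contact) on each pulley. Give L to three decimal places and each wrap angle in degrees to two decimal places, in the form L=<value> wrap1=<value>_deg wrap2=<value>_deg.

L=177.712 wrap1=189.00_deg wrap2=171.00_deg

open belt: β = asin((r2−r1)/C) = asin(-4/51) = -4.4984°
wrap1 = π − 2β = 188.9968°
wrap2 = π + 2β = 171.0032°
tangent length = C·cosβ = 50.8429
L = r1·wrap1 + r2·wrap2 + 2·C·cosβ = 14·3.2986 + 10·2.9846 + 2·50.8429 = 177.7121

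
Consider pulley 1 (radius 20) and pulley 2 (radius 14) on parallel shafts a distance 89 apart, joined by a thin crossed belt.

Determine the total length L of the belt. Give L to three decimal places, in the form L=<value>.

crossed belt: β = asin((r1+r2)/C) = asin(34/89) = 22.4590°
wrap1 = wrap2 = π + 2β = 224.9180°
tangent length = C·cosβ = 82.2496
L = (r1+r2)·wrap + 2·C·cosβ = 34·3.9256 + 2·82.2496 = 297.9683

L=297.968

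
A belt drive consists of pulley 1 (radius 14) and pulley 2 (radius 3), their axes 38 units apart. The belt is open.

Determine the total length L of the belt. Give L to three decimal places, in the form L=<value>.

L=132.614

open belt: β = asin((r2−r1)/C) = asin(-11/38) = -16.8264°
wrap1 = π − 2β = 213.6529°
wrap2 = π + 2β = 146.3471°
tangent length = C·cosβ = 36.3731
L = r1·wrap1 + r2·wrap2 + 2·C·cosβ = 14·3.7289 + 3·2.5542 + 2·36.3731 = 132.6141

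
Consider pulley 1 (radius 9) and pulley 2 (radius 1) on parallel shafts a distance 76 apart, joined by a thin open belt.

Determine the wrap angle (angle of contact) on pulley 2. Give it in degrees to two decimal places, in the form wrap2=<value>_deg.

wrap2=167.92_deg

open belt: β = asin((r2−r1)/C) = asin(-8/76) = -6.0423°
wrap1 = π − 2β = 192.0847°
wrap2 = π + 2β = 167.9153°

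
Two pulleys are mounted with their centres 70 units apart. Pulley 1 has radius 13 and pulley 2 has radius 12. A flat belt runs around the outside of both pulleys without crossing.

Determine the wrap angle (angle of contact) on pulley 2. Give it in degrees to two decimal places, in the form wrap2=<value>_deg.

open belt: β = asin((r2−r1)/C) = asin(-1/70) = -0.8185°
wrap1 = π − 2β = 181.6371°
wrap2 = π + 2β = 178.3629°

wrap2=178.36_deg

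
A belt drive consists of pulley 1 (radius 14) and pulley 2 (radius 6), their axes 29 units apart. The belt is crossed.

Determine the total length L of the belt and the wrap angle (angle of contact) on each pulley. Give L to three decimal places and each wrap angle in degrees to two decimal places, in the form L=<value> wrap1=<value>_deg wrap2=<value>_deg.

L=135.272 wrap1=267.21_deg wrap2=267.21_deg

crossed belt: β = asin((r1+r2)/C) = asin(20/29) = 43.6028°
wrap1 = wrap2 = π + 2β = 267.2056°
tangent length = C·cosβ = 21.0000
L = (r1+r2)·wrap + 2·C·cosβ = 20·4.6636 + 2·21.0000 = 135.2724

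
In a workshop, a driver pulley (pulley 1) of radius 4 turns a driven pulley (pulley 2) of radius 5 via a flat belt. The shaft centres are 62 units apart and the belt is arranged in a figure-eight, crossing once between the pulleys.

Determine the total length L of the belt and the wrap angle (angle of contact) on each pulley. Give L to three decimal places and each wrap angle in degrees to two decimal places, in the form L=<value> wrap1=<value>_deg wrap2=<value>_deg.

L=153.583 wrap1=196.69_deg wrap2=196.69_deg

crossed belt: β = asin((r1+r2)/C) = asin(9/62) = 8.3466°
wrap1 = wrap2 = π + 2β = 196.6932°
tangent length = C·cosβ = 61.3433
L = (r1+r2)·wrap + 2·C·cosβ = 9·3.4329 + 2·61.3433 = 153.5831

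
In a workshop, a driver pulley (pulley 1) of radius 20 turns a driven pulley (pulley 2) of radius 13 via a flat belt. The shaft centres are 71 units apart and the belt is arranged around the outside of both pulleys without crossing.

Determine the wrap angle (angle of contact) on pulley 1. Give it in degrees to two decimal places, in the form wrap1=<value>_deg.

wrap1=191.32_deg

open belt: β = asin((r2−r1)/C) = asin(-7/71) = -5.6581°
wrap1 = π − 2β = 191.3161°
wrap2 = π + 2β = 168.6839°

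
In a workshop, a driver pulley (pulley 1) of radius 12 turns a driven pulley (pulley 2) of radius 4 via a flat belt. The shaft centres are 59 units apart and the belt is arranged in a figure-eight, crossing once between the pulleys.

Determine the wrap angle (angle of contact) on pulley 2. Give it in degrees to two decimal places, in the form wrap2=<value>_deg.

crossed belt: β = asin((r1+r2)/C) = asin(16/59) = 15.7349°
wrap1 = wrap2 = π + 2β = 211.4698°

wrap2=211.47_deg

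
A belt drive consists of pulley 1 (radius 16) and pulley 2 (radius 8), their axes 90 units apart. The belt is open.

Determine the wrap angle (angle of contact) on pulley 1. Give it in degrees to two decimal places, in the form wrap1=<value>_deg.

wrap1=190.20_deg

open belt: β = asin((r2−r1)/C) = asin(-8/90) = -5.0997°
wrap1 = π − 2β = 190.1994°
wrap2 = π + 2β = 169.8006°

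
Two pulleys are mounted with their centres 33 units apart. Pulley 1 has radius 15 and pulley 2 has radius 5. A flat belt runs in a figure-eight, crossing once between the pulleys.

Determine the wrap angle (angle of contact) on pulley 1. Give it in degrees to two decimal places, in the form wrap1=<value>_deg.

crossed belt: β = asin((r1+r2)/C) = asin(20/33) = 37.3052°
wrap1 = wrap2 = π + 2β = 254.6104°

wrap1=254.61_deg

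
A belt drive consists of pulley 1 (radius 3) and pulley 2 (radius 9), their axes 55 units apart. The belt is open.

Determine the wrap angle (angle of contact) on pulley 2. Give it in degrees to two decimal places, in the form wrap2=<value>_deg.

wrap2=192.53_deg

open belt: β = asin((r2−r1)/C) = asin(6/55) = 6.2629°
wrap1 = π − 2β = 167.4742°
wrap2 = π + 2β = 192.5258°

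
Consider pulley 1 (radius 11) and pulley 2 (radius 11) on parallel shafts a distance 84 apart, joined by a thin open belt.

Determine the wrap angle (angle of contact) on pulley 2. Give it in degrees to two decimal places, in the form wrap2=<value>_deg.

wrap2=180.00_deg

open belt: β = asin((r2−r1)/C) = asin(0/84) = 0.0000°
wrap1 = π − 2β = 180.0000°
wrap2 = π + 2β = 180.0000°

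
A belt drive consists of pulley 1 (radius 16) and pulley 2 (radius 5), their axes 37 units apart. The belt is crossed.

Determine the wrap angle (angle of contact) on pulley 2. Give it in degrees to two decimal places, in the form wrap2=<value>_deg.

wrap2=249.16_deg

crossed belt: β = asin((r1+r2)/C) = asin(21/37) = 34.5808°
wrap1 = wrap2 = π + 2β = 249.1616°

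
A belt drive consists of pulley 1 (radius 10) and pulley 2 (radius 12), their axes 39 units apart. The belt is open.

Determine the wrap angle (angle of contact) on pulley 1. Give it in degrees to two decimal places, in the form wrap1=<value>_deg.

open belt: β = asin((r2−r1)/C) = asin(2/39) = 2.9395°
wrap1 = π − 2β = 174.1209°
wrap2 = π + 2β = 185.8791°

wrap1=174.12_deg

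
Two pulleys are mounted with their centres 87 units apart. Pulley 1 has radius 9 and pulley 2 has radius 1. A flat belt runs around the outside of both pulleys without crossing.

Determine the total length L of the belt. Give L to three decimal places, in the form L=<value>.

L=206.152

open belt: β = asin((r2−r1)/C) = asin(-8/87) = -5.2760°
wrap1 = π − 2β = 190.5521°
wrap2 = π + 2β = 169.4479°
tangent length = C·cosβ = 86.6314
L = r1·wrap1 + r2·wrap2 + 2·C·cosβ = 9·3.3258 + 1·2.9574 + 2·86.6314 = 206.1521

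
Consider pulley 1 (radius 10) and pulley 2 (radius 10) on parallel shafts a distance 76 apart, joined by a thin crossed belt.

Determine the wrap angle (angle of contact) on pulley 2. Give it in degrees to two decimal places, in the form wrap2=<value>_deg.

crossed belt: β = asin((r1+r2)/C) = asin(20/76) = 15.2575°
wrap1 = wrap2 = π + 2β = 210.5150°

wrap2=210.52_deg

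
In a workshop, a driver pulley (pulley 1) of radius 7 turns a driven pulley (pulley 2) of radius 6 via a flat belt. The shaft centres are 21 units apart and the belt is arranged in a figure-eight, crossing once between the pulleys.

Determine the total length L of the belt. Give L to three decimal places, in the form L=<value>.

crossed belt: β = asin((r1+r2)/C) = asin(13/21) = 38.2466°
wrap1 = wrap2 = π + 2β = 256.4932°
tangent length = C·cosβ = 16.4924
L = (r1+r2)·wrap + 2·C·cosβ = 13·4.4767 + 2·16.4924 = 91.1813

L=91.181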